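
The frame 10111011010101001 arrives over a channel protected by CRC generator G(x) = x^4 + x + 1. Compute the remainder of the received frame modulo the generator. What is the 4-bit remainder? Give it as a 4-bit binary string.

0000

Modulo-2 division of 10111011010101001 by 10011:
  pos 0: 10111 XOR 10011 = 00100
  pos 2: 10001 XOR 10011 = 00010
  pos 5: 10101 XOR 10011 = 00110
  pos 7: 11001 XOR 10011 = 01010
  pos 8: 10100 XOR 10011 = 00111
  pos 10: 11110 XOR 10011 = 01101
  pos 11: 11010 XOR 10011 = 01001
  pos 12: 10011 XOR 10011 = 00000
Remainder = 0000 (zero — the frame passes the CRC check).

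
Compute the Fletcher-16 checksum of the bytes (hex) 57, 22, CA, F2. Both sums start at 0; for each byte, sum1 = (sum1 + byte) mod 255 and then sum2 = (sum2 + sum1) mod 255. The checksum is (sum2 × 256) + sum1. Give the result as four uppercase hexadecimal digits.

Running sums (mod 255):
  after byte 0 (57): sum1=87, sum2=87
  after byte 1 (22): sum1=121, sum2=208
  after byte 2 (CA): sum1=68, sum2=21
  after byte 3 (F2): sum1=55, sum2=76
Checksum = sum2·256 + sum1 = 76·256 + 55 = 19511 = 0x4C37.

4C37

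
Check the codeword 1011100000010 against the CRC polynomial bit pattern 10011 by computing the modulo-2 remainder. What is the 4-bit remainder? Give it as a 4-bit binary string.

Modulo-2 division of 1011100000010 by 10011:
  pos 0: 10111 XOR 10011 = 00100
  pos 2: 10000 XOR 10011 = 00011
  pos 5: 11000 XOR 10011 = 01011
  pos 6: 10110 XOR 10011 = 00101
  pos 8: 10110 XOR 10011 = 00101
Remainder = 0101 (nonzero — an error is detected).

0101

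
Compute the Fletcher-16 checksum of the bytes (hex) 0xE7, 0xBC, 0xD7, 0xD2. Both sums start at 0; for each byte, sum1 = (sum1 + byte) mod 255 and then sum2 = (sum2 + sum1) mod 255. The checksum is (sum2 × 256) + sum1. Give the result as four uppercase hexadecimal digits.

Running sums (mod 255):
  after byte 0 (0xE7): sum1=231, sum2=231
  after byte 1 (0xBC): sum1=164, sum2=140
  after byte 2 (0xD7): sum1=124, sum2=9
  after byte 3 (0xD2): sum1=79, sum2=88
Checksum = sum2·256 + sum1 = 88·256 + 79 = 22607 = 0x584F.

584F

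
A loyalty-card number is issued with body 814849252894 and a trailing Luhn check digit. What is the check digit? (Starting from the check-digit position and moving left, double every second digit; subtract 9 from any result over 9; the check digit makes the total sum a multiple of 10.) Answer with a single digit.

Partial digits right→left: 4 9 8 2 5 2 9 4 8 4 1 8
Double every second digit counting from the check-digit position (so the 1st, 3rd, 5th, ... of the partial from the right).
  doubled (with −9 where >9): 8 7 1 9 7 2 → sum 34
  kept as-is: 9 2 2 4 4 8 → sum 29
Total = 34 + 29 = 63.
Check digit = (10 − (63 mod 10)) mod 10 = 7.

7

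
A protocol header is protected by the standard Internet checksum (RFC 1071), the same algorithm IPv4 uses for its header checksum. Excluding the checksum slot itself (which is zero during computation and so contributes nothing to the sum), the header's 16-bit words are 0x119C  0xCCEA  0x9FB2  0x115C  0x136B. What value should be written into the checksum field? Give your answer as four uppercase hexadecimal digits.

5CFF

One's-complement addition (fold any carry out of bit 15 back into bit 0):
  0x119C + 0xCCEA = 0x0DE86
  0xDE86 + 0x9FB2 = 0x17E38 → wrap carry → 0x7E39
  0x7E39 + 0x115C = 0x08F95
  0x8F95 + 0x136B = 0x0A300
One's-complement sum = 0xA300.
Checksum = ~0xA300 & 0xFFFF = 0x5CFF.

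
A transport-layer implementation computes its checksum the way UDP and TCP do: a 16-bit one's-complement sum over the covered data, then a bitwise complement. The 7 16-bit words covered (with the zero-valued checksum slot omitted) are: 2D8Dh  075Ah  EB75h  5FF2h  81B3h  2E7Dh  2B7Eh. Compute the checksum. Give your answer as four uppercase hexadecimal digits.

A401

One's-complement addition (fold any carry out of bit 15 back into bit 0):
  0x2D8D + 0x075A = 0x034E7
  0x34E7 + 0xEB75 = 0x1205C → wrap carry → 0x205D
  0x205D + 0x5FF2 = 0x0804F
  0x804F + 0x81B3 = 0x10202 → wrap carry → 0x0203
  0x0203 + 0x2E7D = 0x03080
  0x3080 + 0x2B7E = 0x05BFE
One's-complement sum = 0x5BFE.
Checksum = ~0x5BFE & 0xFFFF = 0xA401.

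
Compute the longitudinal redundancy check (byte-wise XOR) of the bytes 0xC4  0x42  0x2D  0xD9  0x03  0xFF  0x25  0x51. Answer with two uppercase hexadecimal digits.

XOR the bytes together:
  start with 0xC4
  0xC4 ⊕ 0x42 = 0x86
  0x86 ⊕ 0x2D = 0xAB
  0xAB ⊕ 0xD9 = 0x72
  0x72 ⊕ 0x03 = 0x71
  0x71 ⊕ 0xFF = 0x8E
  0x8E ⊕ 0x25 = 0xAB
  0xAB ⊕ 0x51 = 0xFA

FA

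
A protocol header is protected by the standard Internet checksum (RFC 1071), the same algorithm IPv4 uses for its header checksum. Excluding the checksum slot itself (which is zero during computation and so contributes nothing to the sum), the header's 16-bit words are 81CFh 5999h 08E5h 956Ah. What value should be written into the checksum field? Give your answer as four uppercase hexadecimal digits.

8647

One's-complement addition (fold any carry out of bit 15 back into bit 0):
  0x81CF + 0x5999 = 0x0DB68
  0xDB68 + 0x08E5 = 0x0E44D
  0xE44D + 0x956A = 0x179B7 → wrap carry → 0x79B8
One's-complement sum = 0x79B8.
Checksum = ~0x79B8 & 0xFFFF = 0x8647.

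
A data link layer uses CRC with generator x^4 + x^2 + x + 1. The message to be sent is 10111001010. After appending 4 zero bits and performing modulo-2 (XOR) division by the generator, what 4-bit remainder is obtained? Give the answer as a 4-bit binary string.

1111

Append 4 zeros: 101110010100000. Divide by 10111 (XOR where the leading bit is 1):
  pos 0: 10111 XOR 10111 = 00000
  pos 7: 10100 XOR 10111 = 00011
  pos 10: 11000 XOR 10111 = 01111
Remainder (last 4 bits) = 1111. This is the CRC / FCS.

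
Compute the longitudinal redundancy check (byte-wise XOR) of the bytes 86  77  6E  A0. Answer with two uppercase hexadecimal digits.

XOR the bytes together:
  start with 0x86
  0x86 ⊕ 0x77 = 0xF1
  0xF1 ⊕ 0x6E = 0x9F
  0x9F ⊕ 0xA0 = 0x3F

3F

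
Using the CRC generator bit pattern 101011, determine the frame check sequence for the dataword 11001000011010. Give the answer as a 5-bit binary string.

Append 5 zeros: 1100100001101000000. Divide by 101011 (XOR where the leading bit is 1):
  pos 0: 110010 XOR 101011 = 011001
  pos 1: 110010 XOR 101011 = 011001
  pos 2: 110010 XOR 101011 = 011001
  pos 3: 110010 XOR 101011 = 011001
  pos 4: 110011 XOR 101011 = 011000
  pos 5: 110001 XOR 101011 = 011010
  pos 6: 110100 XOR 101011 = 011111
  pos 7: 111111 XOR 101011 = 010100
  pos 8: 101000 XOR 101011 = 000011
  pos 12: 110000 XOR 101011 = 011011
  pos 13: 110110 XOR 101011 = 011101
Remainder (last 5 bits) = 11101. This is the CRC / FCS.

11101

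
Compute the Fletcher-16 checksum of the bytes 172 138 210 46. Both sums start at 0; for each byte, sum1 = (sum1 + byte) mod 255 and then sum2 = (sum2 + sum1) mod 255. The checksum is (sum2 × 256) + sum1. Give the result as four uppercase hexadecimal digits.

Running sums (mod 255):
  after byte 0 (172): sum1=172, sum2=172
  after byte 1 (138): sum1=55, sum2=227
  after byte 2 (210): sum1=10, sum2=237
  after byte 3 (46): sum1=56, sum2=38
Checksum = sum2·256 + sum1 = 38·256 + 56 = 9784 = 0x2638.

2638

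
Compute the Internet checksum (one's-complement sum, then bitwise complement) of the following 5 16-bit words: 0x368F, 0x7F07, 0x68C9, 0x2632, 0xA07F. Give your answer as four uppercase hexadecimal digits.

1AEE

One's-complement addition (fold any carry out of bit 15 back into bit 0):
  0x368F + 0x7F07 = 0x0B596
  0xB596 + 0x68C9 = 0x11E5F → wrap carry → 0x1E60
  0x1E60 + 0x2632 = 0x04492
  0x4492 + 0xA07F = 0x0E511
One's-complement sum = 0xE511.
Checksum = ~0xE511 & 0xFFFF = 0x1AEE.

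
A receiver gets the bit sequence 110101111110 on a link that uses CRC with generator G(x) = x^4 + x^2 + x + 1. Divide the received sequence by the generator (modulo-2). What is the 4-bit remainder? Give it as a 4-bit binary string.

Modulo-2 division of 110101111110 by 10111:
  pos 0: 11010 XOR 10111 = 01101
  pos 1: 11011 XOR 10111 = 01100
  pos 2: 11001 XOR 10111 = 01110
  pos 3: 11101 XOR 10111 = 01010
  pos 4: 10101 XOR 10111 = 00010
  pos 7: 10110 XOR 10111 = 00001
Remainder = 0001 (nonzero — an error is detected).

0001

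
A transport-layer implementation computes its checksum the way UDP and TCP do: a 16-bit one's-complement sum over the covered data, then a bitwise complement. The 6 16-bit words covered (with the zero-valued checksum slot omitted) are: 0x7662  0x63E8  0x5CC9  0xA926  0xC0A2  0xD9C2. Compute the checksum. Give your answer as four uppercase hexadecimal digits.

855F

One's-complement addition (fold any carry out of bit 15 back into bit 0):
  0x7662 + 0x63E8 = 0x0DA4A
  0xDA4A + 0x5CC9 = 0x13713 → wrap carry → 0x3714
  0x3714 + 0xA926 = 0x0E03A
  0xE03A + 0xC0A2 = 0x1A0DC → wrap carry → 0xA0DD
  0xA0DD + 0xD9C2 = 0x17A9F → wrap carry → 0x7AA0
One's-complement sum = 0x7AA0.
Checksum = ~0x7AA0 & 0xFFFF = 0x855F.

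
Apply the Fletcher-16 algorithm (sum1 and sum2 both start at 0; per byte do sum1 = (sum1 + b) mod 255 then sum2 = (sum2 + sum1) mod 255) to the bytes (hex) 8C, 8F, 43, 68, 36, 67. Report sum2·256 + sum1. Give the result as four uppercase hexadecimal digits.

3365

Running sums (mod 255):
  after byte 0 (8C): sum1=140, sum2=140
  after byte 1 (8F): sum1=28, sum2=168
  after byte 2 (43): sum1=95, sum2=8
  after byte 3 (68): sum1=199, sum2=207
  after byte 4 (36): sum1=253, sum2=205
  after byte 5 (67): sum1=101, sum2=51
Checksum = sum2·256 + sum1 = 51·256 + 101 = 13157 = 0x3365.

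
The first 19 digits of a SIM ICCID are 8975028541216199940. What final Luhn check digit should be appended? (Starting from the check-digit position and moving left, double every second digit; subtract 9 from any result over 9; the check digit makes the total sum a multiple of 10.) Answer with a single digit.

Partial digits right→left: 0 4 9 9 9 1 6 1 2 1 4 5 8 2 0 5 7 9 8
Double every second digit counting from the check-digit position (so the 1st, 3rd, 5th, ... of the partial from the right).
  doubled (with −9 where >9): 0 9 9 3 4 8 7 0 5 7 → sum 52
  kept as-is: 4 9 1 1 1 5 2 5 9 → sum 37
Total = 52 + 37 = 89.
Check digit = (10 − (89 mod 10)) mod 10 = 1.

1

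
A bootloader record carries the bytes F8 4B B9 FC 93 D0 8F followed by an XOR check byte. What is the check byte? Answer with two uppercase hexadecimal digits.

XOR the bytes together:
  start with 0xF8
  0xF8 ⊕ 0x4B = 0xB3
  0xB3 ⊕ 0xB9 = 0x0A
  0x0A ⊕ 0xFC = 0xF6
  0xF6 ⊕ 0x93 = 0x65
  0x65 ⊕ 0xD0 = 0xB5
  0xB5 ⊕ 0x8F = 0x3A

3A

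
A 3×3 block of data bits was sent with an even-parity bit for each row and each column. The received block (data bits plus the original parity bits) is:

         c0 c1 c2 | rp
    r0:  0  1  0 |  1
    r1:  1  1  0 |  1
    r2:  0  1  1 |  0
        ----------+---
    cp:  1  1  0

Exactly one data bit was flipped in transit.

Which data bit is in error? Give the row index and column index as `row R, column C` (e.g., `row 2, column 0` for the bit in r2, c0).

Recompute each row's even parity and compare to rp:
  r0: data parity 1, sent rp 1 → ok
  r1: data parity 0, sent rp 1 → mismatch
  r2: data parity 0, sent rp 0 → ok
Recompute each column's even parity and compare to cp:
  c0: data parity 1, sent cp 1 → ok
  c1: data parity 1, sent cp 1 → ok
  c2: data parity 1, sent cp 0 → mismatch
Exactly one row (r1) and one column (c2) fail → the flipped bit is at their intersection.

row 1, column 2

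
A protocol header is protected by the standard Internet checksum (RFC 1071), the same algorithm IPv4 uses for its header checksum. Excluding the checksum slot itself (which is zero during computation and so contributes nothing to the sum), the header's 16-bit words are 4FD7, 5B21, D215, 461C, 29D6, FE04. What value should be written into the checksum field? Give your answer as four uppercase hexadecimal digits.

One's-complement addition (fold any carry out of bit 15 back into bit 0):
  0x4FD7 + 0x5B21 = 0x0AAF8
  0xAAF8 + 0xD215 = 0x17D0D → wrap carry → 0x7D0E
  0x7D0E + 0x461C = 0x0C32A
  0xC32A + 0x29D6 = 0x0ED00
  0xED00 + 0xFE04 = 0x1EB04 → wrap carry → 0xEB05
One's-complement sum = 0xEB05.
Checksum = ~0xEB05 & 0xFFFF = 0x14FA.

14FA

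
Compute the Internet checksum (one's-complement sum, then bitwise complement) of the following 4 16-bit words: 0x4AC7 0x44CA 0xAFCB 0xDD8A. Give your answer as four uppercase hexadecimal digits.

One's-complement addition (fold any carry out of bit 15 back into bit 0):
  0x4AC7 + 0x44CA = 0x08F91
  0x8F91 + 0xAFCB = 0x13F5C → wrap carry → 0x3F5D
  0x3F5D + 0xDD8A = 0x11CE7 → wrap carry → 0x1CE8
One's-complement sum = 0x1CE8.
Checksum = ~0x1CE8 & 0xFFFF = 0xE317.

E317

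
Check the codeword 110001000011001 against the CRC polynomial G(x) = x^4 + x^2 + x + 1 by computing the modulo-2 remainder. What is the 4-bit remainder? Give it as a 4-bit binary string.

0000

Modulo-2 division of 110001000011001 by 10111:
  pos 0: 11000 XOR 10111 = 01111
  pos 1: 11111 XOR 10111 = 01000
  pos 2: 10000 XOR 10111 = 00111
  pos 4: 11100 XOR 10111 = 01011
  pos 5: 10110 XOR 10111 = 00001
  pos 9: 11100 XOR 10111 = 01011
  pos 10: 10111 XOR 10111 = 00000
Remainder = 0000 (zero — the frame passes the CRC check).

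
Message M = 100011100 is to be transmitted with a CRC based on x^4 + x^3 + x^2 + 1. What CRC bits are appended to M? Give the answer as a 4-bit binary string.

Append 4 zeros: 1000111000000. Divide by 11101 (XOR where the leading bit is 1):
  pos 0: 10001 XOR 11101 = 01100
  pos 1: 11001 XOR 11101 = 00100
  pos 3: 10010 XOR 11101 = 01111
  pos 4: 11110 XOR 11101 = 00011
  pos 7: 11000 XOR 11101 = 00101
Remainder (last 4 bits) = 1010. This is the CRC / FCS.

1010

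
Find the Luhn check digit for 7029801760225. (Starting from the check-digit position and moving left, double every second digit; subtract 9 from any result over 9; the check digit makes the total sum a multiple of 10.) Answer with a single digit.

6

Partial digits right→left: 5 2 2 0 6 7 1 0 8 9 2 0 7
Double every second digit counting from the check-digit position (so the 1st, 3rd, 5th, ... of the partial from the right).
  doubled (with −9 where >9): 1 4 3 2 7 4 5 → sum 26
  kept as-is: 2 0 7 0 9 0 → sum 18
Total = 26 + 18 = 44.
Check digit = (10 − (44 mod 10)) mod 10 = 6.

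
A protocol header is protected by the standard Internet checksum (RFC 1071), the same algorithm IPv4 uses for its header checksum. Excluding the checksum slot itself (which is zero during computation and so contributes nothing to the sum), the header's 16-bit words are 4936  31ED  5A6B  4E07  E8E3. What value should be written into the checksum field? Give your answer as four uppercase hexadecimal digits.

One's-complement addition (fold any carry out of bit 15 back into bit 0):
  0x4936 + 0x31ED = 0x07B23
  0x7B23 + 0x5A6B = 0x0D58E
  0xD58E + 0x4E07 = 0x12395 → wrap carry → 0x2396
  0x2396 + 0xE8E3 = 0x10C79 → wrap carry → 0x0C7A
One's-complement sum = 0x0C7A.
Checksum = ~0x0C7A & 0xFFFF = 0xF385.

F385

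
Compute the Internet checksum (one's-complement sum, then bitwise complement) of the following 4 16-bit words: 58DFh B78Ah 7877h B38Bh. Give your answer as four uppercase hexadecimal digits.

One's-complement addition (fold any carry out of bit 15 back into bit 0):
  0x58DF + 0xB78A = 0x11069 → wrap carry → 0x106A
  0x106A + 0x7877 = 0x088E1
  0x88E1 + 0xB38B = 0x13C6C → wrap carry → 0x3C6D
One's-complement sum = 0x3C6D.
Checksum = ~0x3C6D & 0xFFFF = 0xC392.

C392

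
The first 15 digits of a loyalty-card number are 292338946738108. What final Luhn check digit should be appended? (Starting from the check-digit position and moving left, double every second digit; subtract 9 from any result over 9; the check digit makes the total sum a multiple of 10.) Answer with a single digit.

0

Partial digits right→left: 8 0 1 8 3 7 6 4 9 8 3 3 2 9 2
Double every second digit counting from the check-digit position (so the 1st, 3rd, 5th, ... of the partial from the right).
  doubled (with −9 where >9): 7 2 6 3 9 6 4 4 → sum 41
  kept as-is: 0 8 7 4 8 3 9 → sum 39
Total = 41 + 39 = 80.
Check digit = (10 − (80 mod 10)) mod 10 = 0.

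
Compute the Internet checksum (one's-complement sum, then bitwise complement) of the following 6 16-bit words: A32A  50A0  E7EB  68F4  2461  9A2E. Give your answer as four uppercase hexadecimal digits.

One's-complement addition (fold any carry out of bit 15 back into bit 0):
  0xA32A + 0x50A0 = 0x0F3CA
  0xF3CA + 0xE7EB = 0x1DBB5 → wrap carry → 0xDBB6
  0xDBB6 + 0x68F4 = 0x144AA → wrap carry → 0x44AB
  0x44AB + 0x2461 = 0x0690C
  0x690C + 0x9A2E = 0x1033A → wrap carry → 0x033B
One's-complement sum = 0x033B.
Checksum = ~0x033B & 0xFFFF = 0xFCC4.

FCC4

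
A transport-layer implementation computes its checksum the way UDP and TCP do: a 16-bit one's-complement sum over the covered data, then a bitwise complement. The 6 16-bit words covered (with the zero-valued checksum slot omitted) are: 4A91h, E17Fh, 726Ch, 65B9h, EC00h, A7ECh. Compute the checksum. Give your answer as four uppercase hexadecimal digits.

67DB

One's-complement addition (fold any carry out of bit 15 back into bit 0):
  0x4A91 + 0xE17F = 0x12C10 → wrap carry → 0x2C11
  0x2C11 + 0x726C = 0x09E7D
  0x9E7D + 0x65B9 = 0x10436 → wrap carry → 0x0437
  0x0437 + 0xEC00 = 0x0F037
  0xF037 + 0xA7EC = 0x19823 → wrap carry → 0x9824
One's-complement sum = 0x9824.
Checksum = ~0x9824 & 0xFFFF = 0x67DB.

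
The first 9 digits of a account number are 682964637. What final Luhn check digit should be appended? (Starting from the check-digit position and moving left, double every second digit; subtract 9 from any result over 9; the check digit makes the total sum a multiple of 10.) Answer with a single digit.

8

Partial digits right→left: 7 3 6 4 6 9 2 8 6
Double every second digit counting from the check-digit position (so the 1st, 3rd, 5th, ... of the partial from the right).
  doubled (with −9 where >9): 5 3 3 4 3 → sum 18
  kept as-is: 3 4 9 8 → sum 24
Total = 18 + 24 = 42.
Check digit = (10 − (42 mod 10)) mod 10 = 8.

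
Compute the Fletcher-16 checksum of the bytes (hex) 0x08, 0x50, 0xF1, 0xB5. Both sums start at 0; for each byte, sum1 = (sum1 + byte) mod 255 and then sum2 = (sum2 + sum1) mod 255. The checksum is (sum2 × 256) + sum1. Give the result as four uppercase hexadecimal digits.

Running sums (mod 255):
  after byte 0 (0x08): sum1=8, sum2=8
  after byte 1 (0x50): sum1=88, sum2=96
  after byte 2 (0xF1): sum1=74, sum2=170
  after byte 3 (0xB5): sum1=0, sum2=170
Checksum = sum2·256 + sum1 = 170·256 + 0 = 43520 = 0xAA00.

AA00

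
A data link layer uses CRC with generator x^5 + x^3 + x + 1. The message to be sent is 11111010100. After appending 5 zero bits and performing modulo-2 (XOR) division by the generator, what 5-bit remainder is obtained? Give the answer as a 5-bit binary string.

Append 5 zeros: 1111101010000000. Divide by 101011 (XOR where the leading bit is 1):
  pos 0: 111110 XOR 101011 = 010101
  pos 1: 101011 XOR 101011 = 000000
  pos 8: 100000 XOR 101011 = 001011
  pos 10: 101100 XOR 101011 = 000111
Remainder (last 5 bits) = 00111. This is the CRC / FCS.

00111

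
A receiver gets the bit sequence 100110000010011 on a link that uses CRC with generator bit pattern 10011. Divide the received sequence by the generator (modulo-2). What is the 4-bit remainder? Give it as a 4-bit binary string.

0000

Modulo-2 division of 100110000010011 by 10011:
  pos 0: 10011 XOR 10011 = 00000
  pos 10: 10011 XOR 10011 = 00000
Remainder = 0000 (zero — the frame passes the CRC check).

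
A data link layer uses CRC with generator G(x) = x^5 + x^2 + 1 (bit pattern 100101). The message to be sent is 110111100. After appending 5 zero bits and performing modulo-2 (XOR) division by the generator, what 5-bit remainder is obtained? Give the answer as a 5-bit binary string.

Append 5 zeros: 11011110000000. Divide by 100101 (XOR where the leading bit is 1):
  pos 0: 110111 XOR 100101 = 010010
  pos 1: 100101 XOR 100101 = 000000
Remainder (last 5 bits) = 00000. This is the CRC / FCS.

00000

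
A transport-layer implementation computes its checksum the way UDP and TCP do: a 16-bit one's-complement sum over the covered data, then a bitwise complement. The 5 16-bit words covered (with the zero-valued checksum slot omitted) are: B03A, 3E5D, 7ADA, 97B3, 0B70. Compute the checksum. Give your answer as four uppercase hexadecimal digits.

F369

One's-complement addition (fold any carry out of bit 15 back into bit 0):
  0xB03A + 0x3E5D = 0x0EE97
  0xEE97 + 0x7ADA = 0x16971 → wrap carry → 0x6972
  0x6972 + 0x97B3 = 0x10125 → wrap carry → 0x0126
  0x0126 + 0x0B70 = 0x00C96
One's-complement sum = 0x0C96.
Checksum = ~0x0C96 & 0xFFFF = 0xF369.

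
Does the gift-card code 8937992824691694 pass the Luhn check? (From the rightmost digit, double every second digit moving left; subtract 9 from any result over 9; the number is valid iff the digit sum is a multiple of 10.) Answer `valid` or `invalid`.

valid

From the right, keep odd positions and double even positions (subtract 9 from any doubled value over 9):
  doubled (positions 2,4,...): 9 2 3 4 4 9 6 7 → sum 44
  kept (positions 1,3,...): 4 6 9 4 8 9 7 9 → sum 56
Total = 100.
100 mod 10 = 0, so the number is valid.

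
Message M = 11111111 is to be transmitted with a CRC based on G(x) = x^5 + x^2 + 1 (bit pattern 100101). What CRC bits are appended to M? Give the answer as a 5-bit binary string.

Append 5 zeros: 1111111100000. Divide by 100101 (XOR where the leading bit is 1):
  pos 0: 111111 XOR 100101 = 011010
  pos 1: 110101 XOR 100101 = 010000
  pos 2: 100001 XOR 100101 = 000100
  pos 5: 100000 XOR 100101 = 000101
Remainder (last 5 bits) = 10100. This is the CRC / FCS.

10100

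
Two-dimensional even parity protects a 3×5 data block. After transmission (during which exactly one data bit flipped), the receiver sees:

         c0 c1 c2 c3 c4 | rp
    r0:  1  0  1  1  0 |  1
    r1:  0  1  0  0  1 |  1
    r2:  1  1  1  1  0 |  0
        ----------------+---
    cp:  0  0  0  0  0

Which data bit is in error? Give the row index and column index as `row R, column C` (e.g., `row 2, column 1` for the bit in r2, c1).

Recompute each row's even parity and compare to rp:
  r0: data parity 1, sent rp 1 → ok
  r1: data parity 0, sent rp 1 → mismatch
  r2: data parity 0, sent rp 0 → ok
Recompute each column's even parity and compare to cp:
  c0: data parity 0, sent cp 0 → ok
  c1: data parity 0, sent cp 0 → ok
  c2: data parity 0, sent cp 0 → ok
  c3: data parity 0, sent cp 0 → ok
  c4: data parity 1, sent cp 0 → mismatch
Exactly one row (r1) and one column (c4) fail → the flipped bit is at their intersection.

row 1, column 4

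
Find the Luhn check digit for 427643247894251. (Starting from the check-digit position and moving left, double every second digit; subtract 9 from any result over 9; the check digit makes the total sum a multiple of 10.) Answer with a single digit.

3

Partial digits right→left: 1 5 2 4 9 8 7 4 2 3 4 6 7 2 4
Double every second digit counting from the check-digit position (so the 1st, 3rd, 5th, ... of the partial from the right).
  doubled (with −9 where >9): 2 4 9 5 4 8 5 8 → sum 45
  kept as-is: 5 4 8 4 3 6 2 → sum 32
Total = 45 + 32 = 77.
Check digit = (10 − (77 mod 10)) mod 10 = 3.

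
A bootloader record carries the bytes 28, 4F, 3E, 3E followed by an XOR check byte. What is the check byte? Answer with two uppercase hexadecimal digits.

67

XOR the bytes together:
  start with 0x28
  0x28 ⊕ 0x4F = 0x67
  0x67 ⊕ 0x3E = 0x59
  0x59 ⊕ 0x3E = 0x67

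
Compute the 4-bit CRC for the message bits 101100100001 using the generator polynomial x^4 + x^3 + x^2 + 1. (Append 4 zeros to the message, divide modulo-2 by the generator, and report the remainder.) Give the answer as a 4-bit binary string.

Append 4 zeros: 1011001000010000. Divide by 11101 (XOR where the leading bit is 1):
  pos 0: 10110 XOR 11101 = 01011
  pos 1: 10110 XOR 11101 = 01011
  pos 2: 10111 XOR 11101 = 01010
  pos 3: 10100 XOR 11101 = 01001
  pos 4: 10010 XOR 11101 = 01111
  pos 5: 11110 XOR 11101 = 00011
  pos 8: 11010 XOR 11101 = 00111
  pos 10: 11100 XOR 11101 = 00001
Remainder (last 4 bits) = 0010. This is the CRC / FCS.

0010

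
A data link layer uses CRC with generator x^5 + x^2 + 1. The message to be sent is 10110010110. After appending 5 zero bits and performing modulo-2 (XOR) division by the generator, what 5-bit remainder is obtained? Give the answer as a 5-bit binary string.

Append 5 zeros: 1011001011000000. Divide by 100101 (XOR where the leading bit is 1):
  pos 0: 101100 XOR 100101 = 001001
  pos 2: 100110 XOR 100101 = 000011
  pos 6: 111100 XOR 100101 = 011001
  pos 7: 110010 XOR 100101 = 010111
  pos 8: 101110 XOR 100101 = 001011
  pos 10: 101100 XOR 100101 = 001001
Remainder (last 5 bits) = 01001. This is the CRC / FCS.

01001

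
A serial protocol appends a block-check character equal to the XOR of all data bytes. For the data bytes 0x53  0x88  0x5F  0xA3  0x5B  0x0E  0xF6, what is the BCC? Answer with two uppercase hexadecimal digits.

XOR the bytes together:
  start with 0x53
  0x53 ⊕ 0x88 = 0xDB
  0xDB ⊕ 0x5F = 0x84
  0x84 ⊕ 0xA3 = 0x27
  0x27 ⊕ 0x5B = 0x7C
  0x7C ⊕ 0x0E = 0x72
  0x72 ⊕ 0xF6 = 0x84

84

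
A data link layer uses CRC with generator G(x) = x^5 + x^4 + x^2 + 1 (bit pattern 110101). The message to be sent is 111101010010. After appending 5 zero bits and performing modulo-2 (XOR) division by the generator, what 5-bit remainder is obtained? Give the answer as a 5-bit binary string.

11100

Append 5 zeros: 11110101001000000. Divide by 110101 (XOR where the leading bit is 1):
  pos 0: 111101 XOR 110101 = 001000
  pos 2: 100001 XOR 110101 = 010100
  pos 3: 101000 XOR 110101 = 011101
  pos 4: 111010 XOR 110101 = 001111
  pos 6: 111110 XOR 110101 = 001011
  pos 8: 101100 XOR 110101 = 011001
  pos 9: 110010 XOR 110101 = 000111
Remainder (last 5 bits) = 11100. This is the CRC / FCS.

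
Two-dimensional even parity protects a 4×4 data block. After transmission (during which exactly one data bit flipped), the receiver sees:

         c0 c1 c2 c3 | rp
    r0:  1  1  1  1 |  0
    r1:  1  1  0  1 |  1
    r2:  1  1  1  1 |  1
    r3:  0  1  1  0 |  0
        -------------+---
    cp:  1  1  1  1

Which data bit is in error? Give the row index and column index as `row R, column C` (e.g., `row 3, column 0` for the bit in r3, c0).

row 2, column 1

Recompute each row's even parity and compare to rp:
  r0: data parity 0, sent rp 0 → ok
  r1: data parity 1, sent rp 1 → ok
  r2: data parity 0, sent rp 1 → mismatch
  r3: data parity 0, sent rp 0 → ok
Recompute each column's even parity and compare to cp:
  c0: data parity 1, sent cp 1 → ok
  c1: data parity 0, sent cp 1 → mismatch
  c2: data parity 1, sent cp 1 → ok
  c3: data parity 1, sent cp 1 → ok
Exactly one row (r2) and one column (c1) fail → the flipped bit is at their intersection.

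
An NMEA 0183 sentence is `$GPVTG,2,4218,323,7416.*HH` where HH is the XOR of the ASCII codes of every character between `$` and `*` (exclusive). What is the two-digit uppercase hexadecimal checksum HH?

XOR the ASCII codes of the payload characters:
  'G' = 0x47 → acc = 0x47
  'P' = 0x50 → acc = 0x17
  'V' = 0x56 → acc = 0x41
  'T' = 0x54 → acc = 0x15
  'G' = 0x47 → acc = 0x52
  ',' = 0x2C → acc = 0x7E
  '2' = 0x32 → acc = 0x4C
  ',' = 0x2C → acc = 0x60
  '4' = 0x34 → acc = 0x54
  '2' = 0x32 → acc = 0x66
  '1' = 0x31 → acc = 0x57
  '8' = 0x38 → acc = 0x6F
  ',' = 0x2C → acc = 0x43
  '3' = 0x33 → acc = 0x70
  '2' = 0x32 → acc = 0x42
  '3' = 0x33 → acc = 0x71
  ',' = 0x2C → acc = 0x5D
  '7' = 0x37 → acc = 0x6A
  '4' = 0x34 → acc = 0x5E
  '1' = 0x31 → acc = 0x6F
  '6' = 0x36 → acc = 0x59
  '.' = 0x2E → acc = 0x77
Checksum = 0x77.

77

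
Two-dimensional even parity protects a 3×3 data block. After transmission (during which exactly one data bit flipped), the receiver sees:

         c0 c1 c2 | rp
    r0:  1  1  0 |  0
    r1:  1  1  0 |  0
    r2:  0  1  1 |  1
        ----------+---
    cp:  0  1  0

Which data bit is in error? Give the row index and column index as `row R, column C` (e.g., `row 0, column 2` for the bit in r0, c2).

row 2, column 2

Recompute each row's even parity and compare to rp:
  r0: data parity 0, sent rp 0 → ok
  r1: data parity 0, sent rp 0 → ok
  r2: data parity 0, sent rp 1 → mismatch
Recompute each column's even parity and compare to cp:
  c0: data parity 0, sent cp 0 → ok
  c1: data parity 1, sent cp 1 → ok
  c2: data parity 1, sent cp 0 → mismatch
Exactly one row (r2) and one column (c2) fail → the flipped bit is at their intersection.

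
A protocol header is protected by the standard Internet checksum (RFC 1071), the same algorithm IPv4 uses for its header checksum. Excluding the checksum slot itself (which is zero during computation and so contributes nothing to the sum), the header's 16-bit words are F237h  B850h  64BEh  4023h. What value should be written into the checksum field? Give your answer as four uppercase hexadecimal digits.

One's-complement addition (fold any carry out of bit 15 back into bit 0):
  0xF237 + 0xB850 = 0x1AA87 → wrap carry → 0xAA88
  0xAA88 + 0x64BE = 0x10F46 → wrap carry → 0x0F47
  0x0F47 + 0x4023 = 0x04F6A
One's-complement sum = 0x4F6A.
Checksum = ~0x4F6A & 0xFFFF = 0xB095.

B095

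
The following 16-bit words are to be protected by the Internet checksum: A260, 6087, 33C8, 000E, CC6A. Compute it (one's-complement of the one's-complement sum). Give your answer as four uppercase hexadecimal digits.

FCD6

One's-complement addition (fold any carry out of bit 15 back into bit 0):
  0xA260 + 0x6087 = 0x102E7 → wrap carry → 0x02E8
  0x02E8 + 0x33C8 = 0x036B0
  0x36B0 + 0x000E = 0x036BE
  0x36BE + 0xCC6A = 0x10328 → wrap carry → 0x0329
One's-complement sum = 0x0329.
Checksum = ~0x0329 & 0xFFFF = 0xFCD6.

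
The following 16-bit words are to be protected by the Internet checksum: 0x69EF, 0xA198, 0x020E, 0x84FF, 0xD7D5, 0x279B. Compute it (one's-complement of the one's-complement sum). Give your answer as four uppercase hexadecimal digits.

6DF9

One's-complement addition (fold any carry out of bit 15 back into bit 0):
  0x69EF + 0xA198 = 0x10B87 → wrap carry → 0x0B88
  0x0B88 + 0x020E = 0x00D96
  0x0D96 + 0x84FF = 0x09295
  0x9295 + 0xD7D5 = 0x16A6A → wrap carry → 0x6A6B
  0x6A6B + 0x279B = 0x09206
One's-complement sum = 0x9206.
Checksum = ~0x9206 & 0xFFFF = 0x6DF9.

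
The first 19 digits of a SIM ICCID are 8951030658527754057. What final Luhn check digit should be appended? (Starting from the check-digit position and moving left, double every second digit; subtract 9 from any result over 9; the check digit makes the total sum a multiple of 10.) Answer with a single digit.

4

Partial digits right→left: 7 5 0 4 5 7 7 2 5 8 5 6 0 3 0 1 5 9 8
Double every second digit counting from the check-digit position (so the 1st, 3rd, 5th, ... of the partial from the right).
  doubled (with −9 where >9): 5 0 1 5 1 1 0 0 1 7 → sum 21
  kept as-is: 5 4 7 2 8 6 3 1 9 → sum 45
Total = 21 + 45 = 66.
Check digit = (10 − (66 mod 10)) mod 10 = 4.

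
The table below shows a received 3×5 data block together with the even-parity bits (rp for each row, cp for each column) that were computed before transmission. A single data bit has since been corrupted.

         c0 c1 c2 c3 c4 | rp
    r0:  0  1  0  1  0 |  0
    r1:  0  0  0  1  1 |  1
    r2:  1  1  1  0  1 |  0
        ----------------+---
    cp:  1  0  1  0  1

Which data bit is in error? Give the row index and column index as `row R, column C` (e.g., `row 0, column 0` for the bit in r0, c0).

Recompute each row's even parity and compare to rp:
  r0: data parity 0, sent rp 0 → ok
  r1: data parity 0, sent rp 1 → mismatch
  r2: data parity 0, sent rp 0 → ok
Recompute each column's even parity and compare to cp:
  c0: data parity 1, sent cp 1 → ok
  c1: data parity 0, sent cp 0 → ok
  c2: data parity 1, sent cp 1 → ok
  c3: data parity 0, sent cp 0 → ok
  c4: data parity 0, sent cp 1 → mismatch
Exactly one row (r1) and one column (c4) fail → the flipped bit is at their intersection.

row 1, column 4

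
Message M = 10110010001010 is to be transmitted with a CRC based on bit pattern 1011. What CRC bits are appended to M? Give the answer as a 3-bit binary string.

Append 3 zeros: 10110010001010000. Divide by 1011 (XOR where the leading bit is 1):
  pos 0: 1011 XOR 1011 = 0000
  pos 6: 1000 XOR 1011 = 0011
  pos 8: 1110 XOR 1011 = 0101
  pos 9: 1011 XOR 1011 = 0000
Remainder (last 3 bits) = 000. This is the CRC / FCS.

000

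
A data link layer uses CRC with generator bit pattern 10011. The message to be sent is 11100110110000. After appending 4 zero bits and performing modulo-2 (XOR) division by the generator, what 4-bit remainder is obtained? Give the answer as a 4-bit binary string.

1001

Append 4 zeros: 111001101100000000. Divide by 10011 (XOR where the leading bit is 1):
  pos 0: 11100 XOR 10011 = 01111
  pos 1: 11111 XOR 10011 = 01100
  pos 2: 11001 XOR 10011 = 01010
  pos 3: 10100 XOR 10011 = 00111
  pos 5: 11111 XOR 10011 = 01100
  pos 6: 11000 XOR 10011 = 01011
  pos 7: 10110 XOR 10011 = 00101
  pos 9: 10100 XOR 10011 = 00111
  pos 11: 11100 XOR 10011 = 01111
  pos 12: 11110 XOR 10011 = 01101
  pos 13: 11010 XOR 10011 = 01001
Remainder (last 4 bits) = 1001. This is the CRC / FCS.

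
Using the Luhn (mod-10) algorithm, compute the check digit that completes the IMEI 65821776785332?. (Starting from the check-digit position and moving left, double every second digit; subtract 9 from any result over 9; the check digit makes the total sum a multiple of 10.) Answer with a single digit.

3

Partial digits right→left: 2 3 3 5 8 7 6 7 7 1 2 8 5 6
Double every second digit counting from the check-digit position (so the 1st, 3rd, 5th, ... of the partial from the right).
  doubled (with −9 where >9): 4 6 7 3 5 4 1 → sum 30
  kept as-is: 3 5 7 7 1 8 6 → sum 37
Total = 30 + 37 = 67.
Check digit = (10 − (67 mod 10)) mod 10 = 3.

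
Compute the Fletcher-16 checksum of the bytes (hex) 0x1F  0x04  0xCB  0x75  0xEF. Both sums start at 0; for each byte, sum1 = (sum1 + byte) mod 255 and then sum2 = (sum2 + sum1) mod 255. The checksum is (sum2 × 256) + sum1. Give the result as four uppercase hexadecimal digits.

Running sums (mod 255):
  after byte 0 (0x1F): sum1=31, sum2=31
  after byte 1 (0x04): sum1=35, sum2=66
  after byte 2 (0xCB): sum1=238, sum2=49
  after byte 3 (0x75): sum1=100, sum2=149
  after byte 4 (0xEF): sum1=84, sum2=233
Checksum = sum2·256 + sum1 = 233·256 + 84 = 59732 = 0xE954.

E954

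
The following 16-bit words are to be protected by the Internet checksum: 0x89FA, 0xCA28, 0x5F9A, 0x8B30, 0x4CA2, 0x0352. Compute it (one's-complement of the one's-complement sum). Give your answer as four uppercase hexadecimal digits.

One's-complement addition (fold any carry out of bit 15 back into bit 0):
  0x89FA + 0xCA28 = 0x15422 → wrap carry → 0x5423
  0x5423 + 0x5F9A = 0x0B3BD
  0xB3BD + 0x8B30 = 0x13EED → wrap carry → 0x3EEE
  0x3EEE + 0x4CA2 = 0x08B90
  0x8B90 + 0x0352 = 0x08EE2
One's-complement sum = 0x8EE2.
Checksum = ~0x8EE2 & 0xFFFF = 0x711D.

711D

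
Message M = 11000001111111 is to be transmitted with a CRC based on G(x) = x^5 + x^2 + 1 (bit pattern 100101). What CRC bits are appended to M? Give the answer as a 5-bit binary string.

Append 5 zeros: 1100000111111100000. Divide by 100101 (XOR where the leading bit is 1):
  pos 0: 110000 XOR 100101 = 010101
  pos 1: 101010 XOR 100101 = 001111
  pos 3: 111111 XOR 100101 = 011010
  pos 4: 110101 XOR 100101 = 010000
  pos 5: 100001 XOR 100101 = 000100
  pos 8: 100111 XOR 100101 = 000010
  pos 12: 100000 XOR 100101 = 000101
Remainder (last 5 bits) = 01010. This is the CRC / FCS.

01010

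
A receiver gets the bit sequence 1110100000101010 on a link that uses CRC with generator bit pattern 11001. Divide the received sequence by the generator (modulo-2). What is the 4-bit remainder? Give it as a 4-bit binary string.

0111

Modulo-2 division of 1110100000101010 by 11001:
  pos 0: 11101 XOR 11001 = 00100
  pos 2: 10000 XOR 11001 = 01001
  pos 3: 10010 XOR 11001 = 01011
  pos 4: 10110 XOR 11001 = 01111
  pos 5: 11110 XOR 11001 = 00111
  pos 7: 11110 XOR 11001 = 00111
  pos 9: 11110 XOR 11001 = 00111
  pos 11: 11110 XOR 11001 = 00111
Remainder = 0111 (nonzero — an error is detected).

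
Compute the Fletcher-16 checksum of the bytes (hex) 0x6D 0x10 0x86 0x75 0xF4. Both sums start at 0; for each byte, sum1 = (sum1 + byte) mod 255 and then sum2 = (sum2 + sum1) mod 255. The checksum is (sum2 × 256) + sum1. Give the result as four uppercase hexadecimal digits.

Running sums (mod 255):
  after byte 0 (0x6D): sum1=109, sum2=109
  after byte 1 (0x10): sum1=125, sum2=234
  after byte 2 (0x86): sum1=4, sum2=238
  after byte 3 (0x75): sum1=121, sum2=104
  after byte 4 (0xF4): sum1=110, sum2=214
Checksum = sum2·256 + sum1 = 214·256 + 110 = 54894 = 0xD66E.

D66E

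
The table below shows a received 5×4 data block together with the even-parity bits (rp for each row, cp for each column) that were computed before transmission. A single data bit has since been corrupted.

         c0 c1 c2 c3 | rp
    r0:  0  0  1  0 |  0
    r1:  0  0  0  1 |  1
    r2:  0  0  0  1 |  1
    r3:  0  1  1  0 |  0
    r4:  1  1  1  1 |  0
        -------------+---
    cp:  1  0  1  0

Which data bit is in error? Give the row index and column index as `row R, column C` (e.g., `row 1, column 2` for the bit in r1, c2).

Recompute each row's even parity and compare to rp:
  r0: data parity 1, sent rp 0 → mismatch
  r1: data parity 1, sent rp 1 → ok
  r2: data parity 1, sent rp 1 → ok
  r3: data parity 0, sent rp 0 → ok
  r4: data parity 0, sent rp 0 → ok
Recompute each column's even parity and compare to cp:
  c0: data parity 1, sent cp 1 → ok
  c1: data parity 0, sent cp 0 → ok
  c2: data parity 1, sent cp 1 → ok
  c3: data parity 1, sent cp 0 → mismatch
Exactly one row (r0) and one column (c3) fail → the flipped bit is at their intersection.

row 0, column 3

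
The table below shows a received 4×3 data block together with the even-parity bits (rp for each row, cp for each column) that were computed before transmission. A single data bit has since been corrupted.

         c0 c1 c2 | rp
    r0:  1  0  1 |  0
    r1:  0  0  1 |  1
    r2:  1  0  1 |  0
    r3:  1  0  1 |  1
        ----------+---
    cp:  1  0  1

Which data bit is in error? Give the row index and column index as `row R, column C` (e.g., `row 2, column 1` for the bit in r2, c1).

row 3, column 2

Recompute each row's even parity and compare to rp:
  r0: data parity 0, sent rp 0 → ok
  r1: data parity 1, sent rp 1 → ok
  r2: data parity 0, sent rp 0 → ok
  r3: data parity 0, sent rp 1 → mismatch
Recompute each column's even parity and compare to cp:
  c0: data parity 1, sent cp 1 → ok
  c1: data parity 0, sent cp 0 → ok
  c2: data parity 0, sent cp 1 → mismatch
Exactly one row (r3) and one column (c2) fail → the flipped bit is at their intersection.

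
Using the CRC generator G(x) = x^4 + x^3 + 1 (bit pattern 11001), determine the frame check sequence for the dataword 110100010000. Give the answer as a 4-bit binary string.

0000

Append 4 zeros: 1101000100000000. Divide by 11001 (XOR where the leading bit is 1):
  pos 0: 11010 XOR 11001 = 00011
  pos 3: 11001 XOR 11001 = 00000
Remainder (last 4 bits) = 0000. This is the CRC / FCS.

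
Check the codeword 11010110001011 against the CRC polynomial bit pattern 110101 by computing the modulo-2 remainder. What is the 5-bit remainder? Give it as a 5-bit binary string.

Modulo-2 division of 11010110001011 by 110101:
  pos 0: 110101 XOR 110101 = 000000
  pos 6: 100010 XOR 110101 = 010111
  pos 7: 101111 XOR 110101 = 011010
  pos 8: 110101 XOR 110101 = 000000
Remainder = 00000 (zero — the frame passes the CRC check).

00000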